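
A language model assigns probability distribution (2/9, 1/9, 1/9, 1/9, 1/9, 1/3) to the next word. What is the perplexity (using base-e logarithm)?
5.3494

Perplexity is e^H (or exp(H) for natural log).

First, H = -Σ p log p = 1.6770 nats
Perplexity = e^1.6770 = 5.3494

Interpretation: The model's uncertainty is equivalent to choosing uniformly among 5.3 options.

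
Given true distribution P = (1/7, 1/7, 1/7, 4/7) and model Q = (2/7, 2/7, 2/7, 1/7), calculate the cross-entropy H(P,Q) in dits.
0.7161 dits

Cross-entropy: H(P,Q) = -Σ p(x) log q(x)

Alternatively: H(P,Q) = H(P) + D_KL(P||Q)
H(P) = 0.5011 dits
D_KL(P||Q) = 0.2150 dits

H(P,Q) = 0.5011 + 0.2150 = 0.7161 dits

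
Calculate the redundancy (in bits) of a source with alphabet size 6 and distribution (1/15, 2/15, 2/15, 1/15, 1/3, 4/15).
0.2520 bits

Redundancy measures how far a source is from maximum entropy:
R = H_max - H(X)

Maximum entropy for 6 symbols: H_max = log_2(6) = 2.5850 bits
Actual entropy: H(X) = 2.3329 bits
Redundancy: R = 2.5850 - 2.3329 = 0.2520 bits

This redundancy represents potential for compression: the source could be compressed by 0.2520 bits per symbol.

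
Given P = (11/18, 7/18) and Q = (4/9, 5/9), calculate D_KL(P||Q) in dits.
0.0243 dits

KL divergence: D_KL(P||Q) = Σ p(x) log(p(x)/q(x))

Computing term by term:
  x=0: 11/18 × log_10[(11/18)/(4/9)] = 11/18 × 0.1383 = 0.0845
  x=1: 7/18 × log_10[(7/18)/(5/9)] = 7/18 × -0.1549 = -0.0602

D_KL(P||Q) = 0.0243 dits

Note: KL divergence is always non-negative and equals 0 iff P = Q.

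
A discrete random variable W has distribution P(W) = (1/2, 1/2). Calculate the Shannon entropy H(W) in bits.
1.0000 bits

Shannon entropy is H(X) = -Σ p(x) log p(x).

For P = (1/2, 1/2):
H = -1/2 × log_2(1/2) -1/2 × log_2(1/2)
H = 1.0000 bits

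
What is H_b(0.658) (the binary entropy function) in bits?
0.9267 bits

The binary entropy function is:
H(p) = -p log(p) - (1-p) log(1-p)

H(0.658) = -0.658 × log_2(0.658) - 0.342 × log_2(0.342)
H(0.658) = 0.9267 bits

Note: Binary entropy is maximized at p=0.5 (H=1 bit) and minimized at p=0 or p=1 (H=0).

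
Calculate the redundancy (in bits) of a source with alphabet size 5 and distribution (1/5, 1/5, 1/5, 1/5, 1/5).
0.0000 bits

Redundancy measures how far a source is from maximum entropy:
R = H_max - H(X)

Maximum entropy for 5 symbols: H_max = log_2(5) = 2.3219 bits
Actual entropy: H(X) = 2.3219 bits
Redundancy: R = 2.3219 - 2.3219 = 0.0000 bits

This redundancy represents potential for compression: the source could be compressed by 0.0000 bits per symbol.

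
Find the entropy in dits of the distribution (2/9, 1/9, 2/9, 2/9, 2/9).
0.6867 dits

Shannon entropy is H(X) = -Σ p(x) log p(x).

For P = (2/9, 1/9, 2/9, 2/9, 2/9):
H = -2/9 × log_10(2/9) -1/9 × log_10(1/9) -2/9 × log_10(2/9) -2/9 × log_10(2/9) -2/9 × log_10(2/9)
H = 0.6867 dits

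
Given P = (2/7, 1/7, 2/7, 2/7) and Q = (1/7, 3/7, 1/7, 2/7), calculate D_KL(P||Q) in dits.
0.1039 dits

KL divergence: D_KL(P||Q) = Σ p(x) log(p(x)/q(x))

Computing term by term:
  x=0: 2/7 × log_10[(2/7)/(1/7)] = 2/7 × 0.3010 = 0.0860
  x=1: 1/7 × log_10[(1/7)/(3/7)] = 1/7 × -0.4771 = -0.0682
  x=2: 2/7 × log_10[(2/7)/(1/7)] = 2/7 × 0.3010 = 0.0860
  x=3: 2/7 × log_10[(2/7)/(2/7)] = 2/7 × 0.0000 = 0.0000

D_KL(P||Q) = 0.1039 dits

Note: KL divergence is always non-negative and equals 0 iff P = Q.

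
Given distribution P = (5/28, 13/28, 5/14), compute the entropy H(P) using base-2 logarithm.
1.4883 bits

Shannon entropy is H(X) = -Σ p(x) log p(x).

For P = (5/28, 13/28, 5/14):
H = -5/28 × log_2(5/28) -13/28 × log_2(13/28) -5/14 × log_2(5/14)
H = 1.4883 bits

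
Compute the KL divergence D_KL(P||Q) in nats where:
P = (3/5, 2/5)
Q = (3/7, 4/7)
0.0592 nats

KL divergence: D_KL(P||Q) = Σ p(x) log(p(x)/q(x))

Computing term by term:
  x=0: 3/5 × log_e[(3/5)/(3/7)] = 3/5 × 0.3365 = 0.2019
  x=1: 2/5 × log_e[(2/5)/(4/7)] = 2/5 × -0.3567 = -0.1427

D_KL(P||Q) = 0.0592 nats

Note: KL divergence is always non-negative and equals 0 iff P = Q.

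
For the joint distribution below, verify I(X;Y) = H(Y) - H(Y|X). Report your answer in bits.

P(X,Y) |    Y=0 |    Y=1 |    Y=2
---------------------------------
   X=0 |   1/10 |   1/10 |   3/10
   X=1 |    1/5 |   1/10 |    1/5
I(X;Y) = 0.0390 bits

Mutual information has multiple equivalent forms:
- I(X;Y) = H(X) - H(X|Y)
- I(X;Y) = H(Y) - H(Y|X)
- I(X;Y) = H(X) + H(Y) - H(X,Y)

Computing all quantities:
H(X) = 1.0000, H(Y) = 1.4855, H(X,Y) = 2.4464
H(X|Y) = 0.9610, H(Y|X) = 1.4464

Verification:
H(X) - H(X|Y) = 1.0000 - 0.9610 = 0.0390
H(Y) - H(Y|X) = 1.4855 - 1.4464 = 0.0390
H(X) + H(Y) - H(X,Y) = 1.0000 + 1.4855 - 2.4464 = 0.0390

All forms give I(X;Y) = 0.0390 bits. ✓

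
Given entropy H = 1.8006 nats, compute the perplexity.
6.0533

Perplexity is e^H (or exp(H) for natural log).

H = 1.8006 nats
Perplexity = e^1.8006 = 6.0533

Interpretation: The model's uncertainty is equivalent to choosing uniformly among 6.1 options.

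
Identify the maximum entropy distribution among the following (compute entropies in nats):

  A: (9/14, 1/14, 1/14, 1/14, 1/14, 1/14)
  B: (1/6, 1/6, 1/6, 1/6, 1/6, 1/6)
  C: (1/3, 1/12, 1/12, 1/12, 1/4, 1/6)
B

For a discrete distribution over n outcomes, entropy is maximized by the uniform distribution.

Computing entropies:
H(A) = 1.2266 nats
H(B) = 1.7918 nats
H(C) = 1.6326 nats

The uniform distribution (where all probabilities equal 1/6) achieves the maximum entropy of log_e(6) = 1.7918 nats.

Distribution B has the highest entropy.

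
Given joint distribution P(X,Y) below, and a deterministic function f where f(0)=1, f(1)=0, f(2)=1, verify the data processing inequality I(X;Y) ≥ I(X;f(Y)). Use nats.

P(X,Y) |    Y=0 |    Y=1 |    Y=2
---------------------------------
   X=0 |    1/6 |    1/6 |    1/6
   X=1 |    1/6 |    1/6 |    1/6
I(X;Y) = 0.0000, I(X;f(Y)) = 0.0000, inequality holds: 0.0000 ≥ 0.0000

Data Processing Inequality: For any Markov chain X → Y → Z, we have I(X;Y) ≥ I(X;Z).

Here Z = f(Y) is a deterministic function of Y, forming X → Y → Z.

Original I(X;Y) = 0.0000 nats

After applying f:
P(X,Z) where Z=f(Y):
- P(X,Z=0) = P(X,Y=1)
- P(X,Z=1) = P(X,Y=0) + P(X,Y=2)

I(X;Z) = I(X;f(Y)) = 0.0000 nats

Verification: 0.0000 ≥ 0.0000 ✓

Information cannot be created by processing; the function f can only lose information about X.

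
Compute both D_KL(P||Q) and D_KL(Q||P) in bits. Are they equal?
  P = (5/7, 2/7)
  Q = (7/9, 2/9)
D_KL(P||Q) = 0.0158, D_KL(Q||P) = 0.0150

KL divergence is not symmetric: D_KL(P||Q) ≠ D_KL(Q||P) in general.

D_KL(P||Q) = 0.0158 bits
D_KL(Q||P) = 0.0150 bits

No, they are not equal!

This asymmetry is why KL divergence is not a true distance metric.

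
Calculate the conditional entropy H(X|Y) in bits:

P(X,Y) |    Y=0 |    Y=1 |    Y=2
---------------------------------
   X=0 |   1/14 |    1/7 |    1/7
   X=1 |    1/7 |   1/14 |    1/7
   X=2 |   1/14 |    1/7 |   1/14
1.5157 bits

Using the chain rule: H(X|Y) = H(X,Y) - H(Y)

First, compute H(X,Y) = 3.0931 bits

Marginal P(Y) = (2/7, 5/14, 5/14)
H(Y) = 1.5774 bits

H(X|Y) = H(X,Y) - H(Y) = 3.0931 - 1.5774 = 1.5157 bits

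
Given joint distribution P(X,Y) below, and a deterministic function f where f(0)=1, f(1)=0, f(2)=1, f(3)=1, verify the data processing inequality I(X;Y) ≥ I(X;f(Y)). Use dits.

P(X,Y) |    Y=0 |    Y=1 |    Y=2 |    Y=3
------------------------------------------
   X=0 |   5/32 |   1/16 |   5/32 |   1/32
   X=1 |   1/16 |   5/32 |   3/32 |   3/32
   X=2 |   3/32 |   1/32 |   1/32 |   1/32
I(X;Y) = 0.0378, I(X;f(Y)) = 0.0142, inequality holds: 0.0378 ≥ 0.0142

Data Processing Inequality: For any Markov chain X → Y → Z, we have I(X;Y) ≥ I(X;Z).

Here Z = f(Y) is a deterministic function of Y, forming X → Y → Z.

Original I(X;Y) = 0.0378 dits

After applying f:
P(X,Z) where Z=f(Y):
- P(X,Z=0) = P(X,Y=1)
- P(X,Z=1) = P(X,Y=0) + P(X,Y=2) + P(X,Y=3)

I(X;Z) = I(X;f(Y)) = 0.0142 dits

Verification: 0.0378 ≥ 0.0142 ✓

Information cannot be created by processing; the function f can only lose information about X.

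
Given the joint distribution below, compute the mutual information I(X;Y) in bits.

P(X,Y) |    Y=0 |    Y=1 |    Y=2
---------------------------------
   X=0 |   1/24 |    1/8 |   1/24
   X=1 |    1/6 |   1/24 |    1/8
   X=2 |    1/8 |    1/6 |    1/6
0.1100 bits

Mutual information: I(X;Y) = H(X) + H(Y) - H(X,Y)

Marginals:
P(X) = (5/24, 1/3, 11/24), H(X) = 1.5157 bits
P(Y) = (1/3, 1/3, 1/3), H(Y) = 1.5850 bits

Joint entropy: H(X,Y) = 2.9906 bits

I(X;Y) = 1.5157 + 1.5850 - 2.9906 = 0.1100 bits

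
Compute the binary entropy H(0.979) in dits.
0.0443 dits

The binary entropy function is:
H(p) = -p log(p) - (1-p) log(1-p)

H(0.979) = -0.979 × log_10(0.979) - 0.021 × log_10(0.021)
H(0.979) = 0.0443 dits

Note: Binary entropy is maximized at p=0.5 (H=1 bit) and minimized at p=0 or p=1 (H=0).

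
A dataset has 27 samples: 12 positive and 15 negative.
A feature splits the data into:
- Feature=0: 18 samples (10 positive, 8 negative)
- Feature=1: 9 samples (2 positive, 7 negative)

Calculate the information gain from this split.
0.0756 bits

Information Gain = H(Y) - H(Y|Feature)

Before split:
P(positive) = 12/27 = 0.4444
H(Y) = 0.9911 bits

After split:
Feature=0: H = 0.9911 bits (weight = 18/27)
Feature=1: H = 0.7642 bits (weight = 9/27)
H(Y|Feature) = (18/27)×0.9911 + (9/27)×0.7642 = 0.9155 bits

Information Gain = 0.9911 - 0.9155 = 0.0756 bits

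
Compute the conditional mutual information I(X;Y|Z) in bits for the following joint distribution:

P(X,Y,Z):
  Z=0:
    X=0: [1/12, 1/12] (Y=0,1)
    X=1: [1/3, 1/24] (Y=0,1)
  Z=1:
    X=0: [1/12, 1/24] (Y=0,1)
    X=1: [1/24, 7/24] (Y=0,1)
0.1582 bits

Conditional mutual information: I(X;Y|Z) = H(X|Z) + H(Y|Z) - H(X,Y|Z)

H(Z) = 0.9950
H(X,Z) = 1.8648 → H(X|Z) = 0.8698
H(Y,Z) = 1.8046 → H(Y|Z) = 0.8096
H(X,Y,Z) = 2.5162 → H(X,Y|Z) = 1.5212

I(X;Y|Z) = 0.8698 + 0.8096 - 1.5212 = 0.1582 bits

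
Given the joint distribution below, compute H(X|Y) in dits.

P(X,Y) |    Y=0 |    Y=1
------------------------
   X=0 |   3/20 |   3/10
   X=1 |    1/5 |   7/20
0.2986 dits

Using the chain rule: H(X|Y) = H(X,Y) - H(Y)

First, compute H(X,Y) = 0.5798 dits

Marginal P(Y) = (7/20, 13/20)
H(Y) = 0.2812 dits

H(X|Y) = H(X,Y) - H(Y) = 0.5798 - 0.2812 = 0.2986 dits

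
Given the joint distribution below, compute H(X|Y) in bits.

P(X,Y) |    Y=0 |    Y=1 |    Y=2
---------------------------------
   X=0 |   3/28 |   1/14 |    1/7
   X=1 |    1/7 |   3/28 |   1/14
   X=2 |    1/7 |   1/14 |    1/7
1.5505 bits

Using the chain rule: H(X|Y) = H(X,Y) - H(Y)

First, compute H(X,Y) = 3.1106 bits

Marginal P(Y) = (11/28, 1/4, 5/14)
H(Y) = 1.5601 bits

H(X|Y) = H(X,Y) - H(Y) = 3.1106 - 1.5601 = 1.5505 bits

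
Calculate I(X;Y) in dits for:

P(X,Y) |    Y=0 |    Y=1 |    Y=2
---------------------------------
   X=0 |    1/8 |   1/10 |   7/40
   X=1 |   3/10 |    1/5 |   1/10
0.0193 dits

Mutual information: I(X;Y) = H(X) + H(Y) - H(X,Y)

Marginals:
P(X) = (2/5, 3/5), H(X) = 0.2923 dits
P(Y) = (17/40, 3/10, 11/40), H(Y) = 0.4690 dits

Joint entropy: H(X,Y) = 0.7420 dits

I(X;Y) = 0.2923 + 0.4690 - 0.7420 = 0.0193 dits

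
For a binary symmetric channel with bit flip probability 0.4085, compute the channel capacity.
0.0243 bits

For a binary symmetric channel (BSC) with error probability p:
Capacity C = 1 - H(p) bits per symbol

where H(p) = -p log₂(p) - (1-p) log₂(1-p) is the binary entropy function.

H(0.4085) = 0.9757 bits
C = 1 - 0.9757 = 0.0243 bits per symbol

This means we can reliably transmit up to 0.0243 bits of information per channel use.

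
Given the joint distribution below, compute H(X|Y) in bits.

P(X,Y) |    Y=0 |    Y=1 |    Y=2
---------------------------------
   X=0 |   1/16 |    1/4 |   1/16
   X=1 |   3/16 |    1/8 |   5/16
0.7909 bits

Using the chain rule: H(X|Y) = H(X,Y) - H(Y)

First, compute H(X,Y) = 2.3522 bits

Marginal P(Y) = (1/4, 3/8, 3/8)
H(Y) = 1.5613 bits

H(X|Y) = H(X,Y) - H(Y) = 2.3522 - 1.5613 = 0.7909 bits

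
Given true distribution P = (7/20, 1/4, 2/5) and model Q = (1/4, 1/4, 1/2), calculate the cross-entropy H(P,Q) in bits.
1.6000 bits

Cross-entropy: H(P,Q) = -Σ p(x) log q(x)

Alternatively: H(P,Q) = H(P) + D_KL(P||Q)
H(P) = 1.5589 bits
D_KL(P||Q) = 0.0411 bits

H(P,Q) = 1.5589 + 0.0411 = 1.6000 bits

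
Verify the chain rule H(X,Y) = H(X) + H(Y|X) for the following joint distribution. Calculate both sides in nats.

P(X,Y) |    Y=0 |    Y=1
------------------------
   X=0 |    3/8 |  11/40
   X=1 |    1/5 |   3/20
H(X,Y) = 1.3293, H(X) = 0.6474, H(Y|X) = 0.6818 (all in nats)

Chain rule: H(X,Y) = H(X) + H(Y|X)

Left side — joint entropy directly:
H(X,Y) = -Σ p(x,y) log p(x,y) = 1.3293 nats

Right side — compute H(Y|X) from the conditional distributions:
P(X) = (13/20, 7/20), so H(X) = 0.6474 nats
H(Y|X) = Σ_x P(X=x) · H(Y|X=x):
  P(Y|X=0) = (15/26, 11/26), H(Y|X=0) = 0.6813, weight P(X=0) = 13/20
  P(Y|X=1) = (4/7, 3/7), H(Y|X=1) = 0.6829, weight P(X=1) = 7/20
H(Y|X) = 0.6818 nats

H(X) + H(Y|X) = 0.6474 + 0.6818 = 1.3293 nats

Both sides equal 1.3293 nats. ✓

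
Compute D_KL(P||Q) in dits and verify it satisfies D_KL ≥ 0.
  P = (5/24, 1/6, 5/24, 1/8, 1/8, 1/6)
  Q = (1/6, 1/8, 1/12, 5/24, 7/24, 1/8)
0.0710 dits

KL divergence satisfies the Gibbs inequality: D_KL(P||Q) ≥ 0 for all distributions P, Q.

D_KL(P||Q) = Σ p(x) log(p(x)/q(x))
Term by term:
  x=0: 5/24 × log_10[(5/24)/(1/6)] = 0.0202
  x=1: 1/6 × log_10[(1/6)/(1/8)] = 0.0208
  x=2: 5/24 × log_10[(5/24)/(1/12)] = 0.0829
  x=3: 1/8 × log_10[(1/8)/(5/24)] = -0.0277
  x=4: 1/8 × log_10[(1/8)/(7/24)] = -0.0460
  x=5: 1/6 × log_10[(1/6)/(1/8)] = 0.0208
D_KL(P||Q) = 0.0710 dits

D_KL(P||Q) = 0.0710 ≥ 0 ✓

This non-negativity is a fundamental property: relative entropy cannot be negative because it measures how different Q is from P.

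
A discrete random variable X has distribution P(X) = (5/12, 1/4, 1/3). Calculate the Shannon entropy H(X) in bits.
1.5546 bits

Shannon entropy is H(X) = -Σ p(x) log p(x).

For P = (5/12, 1/4, 1/3):
H = -5/12 × log_2(5/12) -1/4 × log_2(1/4) -1/3 × log_2(1/3)
H = 1.5546 bits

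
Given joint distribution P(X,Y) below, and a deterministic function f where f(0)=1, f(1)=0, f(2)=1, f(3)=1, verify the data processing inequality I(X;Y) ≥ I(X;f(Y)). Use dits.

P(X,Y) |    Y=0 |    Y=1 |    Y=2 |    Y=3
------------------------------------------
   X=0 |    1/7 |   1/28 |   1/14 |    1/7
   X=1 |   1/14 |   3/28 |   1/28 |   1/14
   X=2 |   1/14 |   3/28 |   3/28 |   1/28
I(X;Y) = 0.0374, I(X;f(Y)) = 0.0213, inequality holds: 0.0374 ≥ 0.0213

Data Processing Inequality: For any Markov chain X → Y → Z, we have I(X;Y) ≥ I(X;Z).

Here Z = f(Y) is a deterministic function of Y, forming X → Y → Z.

Original I(X;Y) = 0.0374 dits

After applying f:
P(X,Z) where Z=f(Y):
- P(X,Z=0) = P(X,Y=1)
- P(X,Z=1) = P(X,Y=0) + P(X,Y=2) + P(X,Y=3)

I(X;Z) = I(X;f(Y)) = 0.0213 dits

Verification: 0.0374 ≥ 0.0213 ✓

Information cannot be created by processing; the function f can only lose information about X.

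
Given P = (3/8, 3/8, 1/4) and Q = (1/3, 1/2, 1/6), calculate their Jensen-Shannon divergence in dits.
0.0040 dits

Jensen-Shannon divergence is:
JSD(P||Q) = 0.5 × D_KL(P||M) + 0.5 × D_KL(Q||M)
where M = 0.5 × (P + Q) is the mixture distribution.

M = 0.5 × (3/8, 3/8, 1/4) + 0.5 × (1/3, 1/2, 1/6) = (0.354167, 7/16, 5/24)

D_KL(P||M) = 0.0040 dits
D_KL(Q||M) = 0.0041 dits

JSD(P||Q) = 0.5 × 0.0040 + 0.5 × 0.0041 = 0.0040 dits

Unlike KL divergence, JSD is symmetric and bounded: 0 ≤ JSD ≤ log(2).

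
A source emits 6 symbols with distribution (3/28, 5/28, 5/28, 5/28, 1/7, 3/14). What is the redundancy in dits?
0.0093 dits

Redundancy measures how far a source is from maximum entropy:
R = H_max - H(X)

Maximum entropy for 6 symbols: H_max = log_10(6) = 0.7782 dits
Actual entropy: H(X) = 0.7688 dits
Redundancy: R = 0.7782 - 0.7688 = 0.0093 dits

This redundancy represents potential for compression: the source could be compressed by 0.0093 dits per symbol.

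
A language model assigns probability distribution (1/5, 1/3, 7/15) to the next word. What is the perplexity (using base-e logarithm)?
2.8399

Perplexity is e^H (or exp(H) for natural log).

First, H = -Σ p log p = 1.0438 nats
Perplexity = e^1.0438 = 2.8399

Interpretation: The model's uncertainty is equivalent to choosing uniformly among 2.8 options.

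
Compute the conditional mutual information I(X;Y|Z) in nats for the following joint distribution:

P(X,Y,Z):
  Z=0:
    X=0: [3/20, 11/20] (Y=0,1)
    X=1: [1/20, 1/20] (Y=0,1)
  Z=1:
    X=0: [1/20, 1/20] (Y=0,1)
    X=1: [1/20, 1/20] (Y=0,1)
0.0168 nats

Conditional mutual information: I(X;Y|Z) = H(X|Z) + H(Y|Z) - H(X,Y|Z)

H(Z) = 0.5004
H(X,Z) = 0.9404 → H(X|Z) = 0.4400
H(Y,Z) = 1.0889 → H(Y|Z) = 0.5885
H(X,Y,Z) = 1.5121 → H(X,Y|Z) = 1.0117

I(X;Y|Z) = 0.4400 + 0.5885 - 1.0117 = 0.0168 nats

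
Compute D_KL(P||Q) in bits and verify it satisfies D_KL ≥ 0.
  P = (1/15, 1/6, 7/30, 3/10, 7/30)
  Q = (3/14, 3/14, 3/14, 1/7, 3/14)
0.2057 bits

KL divergence satisfies the Gibbs inequality: D_KL(P||Q) ≥ 0 for all distributions P, Q.

D_KL(P||Q) = Σ p(x) log(p(x)/q(x))
Term by term:
  x=0: 1/15 × log_2[(1/15)/(3/14)] = -0.1123
  x=1: 1/6 × log_2[(1/6)/(3/14)] = -0.0604
  x=2: 7/30 × log_2[(7/30)/(3/14)] = 0.0287
  x=3: 3/10 × log_2[(3/10)/(1/7)] = 0.3211
  x=4: 7/30 × log_2[(7/30)/(3/14)] = 0.0287
D_KL(P||Q) = 0.2057 bits

D_KL(P||Q) = 0.2057 ≥ 0 ✓

This non-negativity is a fundamental property: relative entropy cannot be negative because it measures how different Q is from P.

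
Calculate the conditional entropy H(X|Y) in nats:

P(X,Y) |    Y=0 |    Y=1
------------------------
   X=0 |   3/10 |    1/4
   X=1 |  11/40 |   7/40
0.6860 nats

Using the chain rule: H(X|Y) = H(X,Y) - H(Y)

First, compute H(X,Y) = 1.3678 nats

Marginal P(Y) = (23/40, 17/40)
H(Y) = 0.6819 nats

H(X|Y) = H(X,Y) - H(Y) = 1.3678 - 0.6819 = 0.6860 nats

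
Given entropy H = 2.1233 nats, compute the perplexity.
8.3587

Perplexity is e^H (or exp(H) for natural log).

H = 2.1233 nats
Perplexity = e^2.1233 = 8.3587

Interpretation: The model's uncertainty is equivalent to choosing uniformly among 8.4 options.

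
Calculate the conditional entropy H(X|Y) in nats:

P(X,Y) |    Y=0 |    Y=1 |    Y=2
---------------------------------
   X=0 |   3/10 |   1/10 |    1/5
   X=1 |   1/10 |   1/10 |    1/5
0.6408 nats

Using the chain rule: H(X|Y) = H(X,Y) - H(Y)

First, compute H(X,Y) = 1.6957 nats

Marginal P(Y) = (2/5, 1/5, 2/5)
H(Y) = 1.0549 nats

H(X|Y) = H(X,Y) - H(Y) = 1.6957 - 1.0549 = 0.6408 nats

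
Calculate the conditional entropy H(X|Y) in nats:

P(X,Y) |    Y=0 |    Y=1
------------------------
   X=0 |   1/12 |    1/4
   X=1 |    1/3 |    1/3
0.6069 nats

Using the chain rule: H(X|Y) = H(X,Y) - H(Y)

First, compute H(X,Y) = 1.2861 nats

Marginal P(Y) = (5/12, 7/12)
H(Y) = 0.6792 nats

H(X|Y) = H(X,Y) - H(Y) = 1.2861 - 0.6792 = 0.6069 nats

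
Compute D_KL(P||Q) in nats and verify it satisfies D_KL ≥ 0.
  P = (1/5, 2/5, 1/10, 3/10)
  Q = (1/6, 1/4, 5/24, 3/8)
0.0841 nats

KL divergence satisfies the Gibbs inequality: D_KL(P||Q) ≥ 0 for all distributions P, Q.

D_KL(P||Q) = Σ p(x) log(p(x)/q(x))
Term by term:
  x=0: 1/5 × log_e[(1/5)/(1/6)] = 0.0365
  x=1: 2/5 × log_e[(2/5)/(1/4)] = 0.1880
  x=2: 1/10 × log_e[(1/10)/(5/24)] = -0.0734
  x=3: 3/10 × log_e[(3/10)/(3/8)] = -0.0669
D_KL(P||Q) = 0.0841 nats

D_KL(P||Q) = 0.0841 ≥ 0 ✓

This non-negativity is a fundamental property: relative entropy cannot be negative because it measures how different Q is from P.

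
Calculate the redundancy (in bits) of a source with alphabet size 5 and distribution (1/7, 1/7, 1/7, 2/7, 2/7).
0.0860 bits

Redundancy measures how far a source is from maximum entropy:
R = H_max - H(X)

Maximum entropy for 5 symbols: H_max = log_2(5) = 2.3219 bits
Actual entropy: H(X) = 2.2359 bits
Redundancy: R = 2.3219 - 2.2359 = 0.0860 bits

This redundancy represents potential for compression: the source could be compressed by 0.0860 bits per symbol.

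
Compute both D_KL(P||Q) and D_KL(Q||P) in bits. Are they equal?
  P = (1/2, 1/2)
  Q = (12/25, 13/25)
D_KL(P||Q) = 0.0012, D_KL(Q||P) = 0.0012

KL divergence is not symmetric: D_KL(P||Q) ≠ D_KL(Q||P) in general.

D_KL(P||Q) = 0.0012 bits
D_KL(Q||P) = 0.0012 bits

In this case they happen to be equal (to 4 decimal places).

This asymmetry is why KL divergence is not a true distance metric.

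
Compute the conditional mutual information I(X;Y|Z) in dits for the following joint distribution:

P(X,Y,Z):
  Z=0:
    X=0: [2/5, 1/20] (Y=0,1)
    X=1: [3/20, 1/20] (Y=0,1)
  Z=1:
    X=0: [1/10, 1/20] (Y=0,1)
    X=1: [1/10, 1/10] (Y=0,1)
0.0063 dits

Conditional mutual information: I(X;Y|Z) = H(X|Z) + H(Y|Z) - H(X,Y|Z)

H(Z) = 0.2812
H(X,Z) = 0.5592 → H(X|Z) = 0.2780
H(Y,Z) = 0.5062 → H(Y|Z) = 0.2250
H(X,Y,Z) = 0.7779 → H(X,Y|Z) = 0.4967

I(X;Y|Z) = 0.2780 + 0.2250 - 0.4967 = 0.0063 dits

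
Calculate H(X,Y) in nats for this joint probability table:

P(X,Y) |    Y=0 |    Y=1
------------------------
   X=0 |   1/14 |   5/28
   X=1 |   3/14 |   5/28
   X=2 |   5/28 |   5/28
1.7491 nats

Joint entropy is H(X,Y) = -Σ_{x,y} p(x,y) log p(x,y).

Summing over all non-zero entries:
H(X,Y) = -[1/14·log_e(1/14) + 5/28·log_e(5/28) + 3/14·log_e(3/14) + 5/28·log_e(5/28) + 5/28·log_e(5/28) + 5/28·log_e(5/28)]
H(X,Y) = 1.7491 nats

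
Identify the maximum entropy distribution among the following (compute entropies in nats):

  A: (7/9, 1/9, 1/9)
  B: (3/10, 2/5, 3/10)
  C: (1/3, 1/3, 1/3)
C

For a discrete distribution over n outcomes, entropy is maximized by the uniform distribution.

Computing entropies:
H(A) = 0.6837 nats
H(B) = 1.0889 nats
H(C) = 1.0986 nats

The uniform distribution (where all probabilities equal 1/3) achieves the maximum entropy of log_e(3) = 1.0986 nats.

Distribution C has the highest entropy.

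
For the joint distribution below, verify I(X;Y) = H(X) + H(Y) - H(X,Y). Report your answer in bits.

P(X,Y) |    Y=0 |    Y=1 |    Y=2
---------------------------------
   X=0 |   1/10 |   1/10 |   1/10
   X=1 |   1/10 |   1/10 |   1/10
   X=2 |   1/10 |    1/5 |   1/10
I(X;Y) = 0.0200 bits

Mutual information has multiple equivalent forms:
- I(X;Y) = H(X) - H(X|Y)
- I(X;Y) = H(Y) - H(Y|X)
- I(X;Y) = H(X) + H(Y) - H(X,Y)

Computing all quantities:
H(X) = 1.5710, H(Y) = 1.5710, H(X,Y) = 3.1219
H(X|Y) = 1.5510, H(Y|X) = 1.5510

Verification:
H(X) - H(X|Y) = 1.5710 - 1.5510 = 0.0200
H(Y) - H(Y|X) = 1.5710 - 1.5510 = 0.0200
H(X) + H(Y) - H(X,Y) = 1.5710 + 1.5710 - 3.1219 = 0.0200

All forms give I(X;Y) = 0.0200 bits. ✓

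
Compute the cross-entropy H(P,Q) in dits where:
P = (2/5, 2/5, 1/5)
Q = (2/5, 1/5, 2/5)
0.5184 dits

Cross-entropy: H(P,Q) = -Σ p(x) log q(x)

Alternatively: H(P,Q) = H(P) + D_KL(P||Q)
H(P) = 0.4581 dits
D_KL(P||Q) = 0.0602 dits

H(P,Q) = 0.4581 + 0.0602 = 0.5184 dits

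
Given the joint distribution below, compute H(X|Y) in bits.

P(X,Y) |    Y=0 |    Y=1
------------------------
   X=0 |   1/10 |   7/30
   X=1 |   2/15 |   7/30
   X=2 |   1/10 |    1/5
1.5778 bits

Using the chain rule: H(X|Y) = H(X,Y) - H(Y)

First, compute H(X,Y) = 2.4961 bits

Marginal P(Y) = (1/3, 2/3)
H(Y) = 0.9183 bits

H(X|Y) = H(X,Y) - H(Y) = 2.4961 - 0.9183 = 1.5778 bits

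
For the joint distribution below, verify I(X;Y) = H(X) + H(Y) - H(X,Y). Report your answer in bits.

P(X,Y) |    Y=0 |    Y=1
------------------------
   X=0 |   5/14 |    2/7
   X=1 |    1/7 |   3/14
I(X;Y) = 0.0161 bits

Mutual information has multiple equivalent forms:
- I(X;Y) = H(X) - H(X|Y)
- I(X;Y) = H(Y) - H(Y|X)
- I(X;Y) = H(X) + H(Y) - H(X,Y)

Computing all quantities:
H(X) = 0.9403, H(Y) = 1.0000, H(X,Y) = 1.9242
H(X|Y) = 0.9242, H(Y|X) = 0.9839

Verification:
H(X) - H(X|Y) = 0.9403 - 0.9242 = 0.0161
H(Y) - H(Y|X) = 1.0000 - 0.9839 = 0.0161
H(X) + H(Y) - H(X,Y) = 0.9403 + 1.0000 - 1.9242 = 0.0161

All forms give I(X;Y) = 0.0161 bits. ✓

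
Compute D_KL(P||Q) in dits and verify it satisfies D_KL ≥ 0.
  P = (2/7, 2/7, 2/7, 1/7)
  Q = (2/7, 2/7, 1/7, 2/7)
0.0430 dits

KL divergence satisfies the Gibbs inequality: D_KL(P||Q) ≥ 0 for all distributions P, Q.

D_KL(P||Q) = Σ p(x) log(p(x)/q(x))
Term by term:
  x=0: 2/7 × log_10[(2/7)/(2/7)] = 0.0000
  x=1: 2/7 × log_10[(2/7)/(2/7)] = 0.0000
  x=2: 2/7 × log_10[(2/7)/(1/7)] = 0.0860
  x=3: 1/7 × log_10[(1/7)/(2/7)] = -0.0430
D_KL(P||Q) = 0.0430 dits

D_KL(P||Q) = 0.0430 ≥ 0 ✓

This non-negativity is a fundamental property: relative entropy cannot be negative because it measures how different Q is from P.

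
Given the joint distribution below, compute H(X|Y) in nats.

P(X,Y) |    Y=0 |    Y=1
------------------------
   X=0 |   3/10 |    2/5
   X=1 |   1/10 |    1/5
0.6068 nats

Using the chain rule: H(X|Y) = H(X,Y) - H(Y)

First, compute H(X,Y) = 1.2799 nats

Marginal P(Y) = (2/5, 3/5)
H(Y) = 0.6730 nats

H(X|Y) = H(X,Y) - H(Y) = 1.2799 - 0.6730 = 0.6068 nats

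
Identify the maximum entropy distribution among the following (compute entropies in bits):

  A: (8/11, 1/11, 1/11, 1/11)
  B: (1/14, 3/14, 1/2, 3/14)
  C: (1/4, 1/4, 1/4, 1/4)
C

For a discrete distribution over n outcomes, entropy is maximized by the uniform distribution.

Computing entropies:
H(A) = 1.2776 bits
H(B) = 1.7244 bits
H(C) = 2.0000 bits

The uniform distribution (where all probabilities equal 1/4) achieves the maximum entropy of log_2(4) = 2.0000 bits.

Distribution C has the highest entropy.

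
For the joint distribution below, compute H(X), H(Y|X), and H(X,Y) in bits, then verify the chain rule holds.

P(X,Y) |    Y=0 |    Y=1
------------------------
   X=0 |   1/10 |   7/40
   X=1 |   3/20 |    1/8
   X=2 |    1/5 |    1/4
H(X,Y) = 2.5222, H(X) = 1.5428, H(Y|X) = 0.9794 (all in bits)

Chain rule: H(X,Y) = H(X) + H(Y|X)

Left side — joint entropy directly:
H(X,Y) = -Σ p(x,y) log p(x,y) = 2.5222 bits

Right side — compute H(Y|X) from the conditional distributions:
P(X) = (11/40, 11/40, 9/20), so H(X) = 1.5428 bits
H(Y|X) = Σ_x P(X=x) · H(Y|X=x):
  P(Y|X=0) = (4/11, 7/11), H(Y|X=0) = 0.9457, weight P(X=0) = 11/40
  P(Y|X=1) = (6/11, 5/11), H(Y|X=1) = 0.9940, weight P(X=1) = 11/40
  P(Y|X=2) = (4/9, 5/9), H(Y|X=2) = 0.9911, weight P(X=2) = 9/20
H(Y|X) = 0.9794 bits

H(X) + H(Y|X) = 1.5428 + 0.9794 = 2.5222 bits

Both sides equal 2.5222 bits. ✓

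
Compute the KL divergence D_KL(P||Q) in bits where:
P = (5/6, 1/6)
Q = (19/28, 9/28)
0.0891 bits

KL divergence: D_KL(P||Q) = Σ p(x) log(p(x)/q(x))

Computing term by term:
  x=0: 5/6 × log_2[(5/6)/(19/28)] = 5/6 × 0.2964 = 0.2470
  x=1: 1/6 × log_2[(1/6)/(9/28)] = 1/6 × -0.9475 = -0.1579

D_KL(P||Q) = 0.0891 bits

Note: KL divergence is always non-negative and equals 0 iff P = Q.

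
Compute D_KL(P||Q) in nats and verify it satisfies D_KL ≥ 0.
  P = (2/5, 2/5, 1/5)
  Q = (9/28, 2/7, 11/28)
0.0870 nats

KL divergence satisfies the Gibbs inequality: D_KL(P||Q) ≥ 0 for all distributions P, Q.

D_KL(P||Q) = Σ p(x) log(p(x)/q(x))
Term by term:
  x=0: 2/5 × log_e[(2/5)/(9/28)] = 0.0875
  x=1: 2/5 × log_e[(2/5)/(2/7)] = 0.1346
  x=2: 1/5 × log_e[(1/5)/(11/28)] = -0.1350
D_KL(P||Q) = 0.0870 nats

D_KL(P||Q) = 0.0870 ≥ 0 ✓

This non-negativity is a fundamental property: relative entropy cannot be negative because it measures how different Q is from P.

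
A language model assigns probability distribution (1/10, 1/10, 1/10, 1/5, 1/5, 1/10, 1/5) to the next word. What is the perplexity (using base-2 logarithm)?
6.5975

Perplexity is 2^H (or exp(H) for natural log).

First, H = -Σ p log p = 2.7219 bits
Perplexity = 2^2.7219 = 6.5975

Interpretation: The model's uncertainty is equivalent to choosing uniformly among 6.6 options.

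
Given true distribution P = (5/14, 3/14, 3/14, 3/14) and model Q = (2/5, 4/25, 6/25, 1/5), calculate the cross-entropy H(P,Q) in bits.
1.9774 bits

Cross-entropy: H(P,Q) = -Σ p(x) log q(x)

Alternatively: H(P,Q) = H(P) + D_KL(P||Q)
H(P) = 1.9592 bits
D_KL(P||Q) = 0.0182 bits

H(P,Q) = 1.9592 + 0.0182 = 1.9774 bits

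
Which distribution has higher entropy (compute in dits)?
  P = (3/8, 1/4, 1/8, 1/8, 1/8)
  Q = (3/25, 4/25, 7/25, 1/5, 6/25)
Q

Computing entropies in dits:
H(P) = 0.6489
H(Q) = 0.6812

Distribution Q has higher entropy.

Intuition: The distribution closer to uniform (more spread out) has higher entropy.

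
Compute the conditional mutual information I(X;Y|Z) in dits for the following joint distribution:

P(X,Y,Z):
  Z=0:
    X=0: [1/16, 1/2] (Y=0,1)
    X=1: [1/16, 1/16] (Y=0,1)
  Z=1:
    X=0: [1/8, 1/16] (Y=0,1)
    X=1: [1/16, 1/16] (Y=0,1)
0.0206 dits

Conditional mutual information: I(X;Y|Z) = H(X|Z) + H(Y|Z) - H(X,Y|Z)

H(Z) = 0.2697
H(X,Z) = 0.5026 → H(X|Z) = 0.2329
H(Y,Z) = 0.5026 → H(Y|Z) = 0.2329
H(X,Y,Z) = 0.7149 → H(X,Y|Z) = 0.4452

I(X;Y|Z) = 0.2329 + 0.2329 - 0.4452 = 0.0206 dits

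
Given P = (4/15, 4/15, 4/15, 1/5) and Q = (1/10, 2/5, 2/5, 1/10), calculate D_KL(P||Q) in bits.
0.2654 bits

KL divergence: D_KL(P||Q) = Σ p(x) log(p(x)/q(x))

Computing term by term:
  x=0: 4/15 × log_2[(4/15)/(1/10)] = 4/15 × 1.4150 = 0.3773
  x=1: 4/15 × log_2[(4/15)/(2/5)] = 4/15 × -0.5850 = -0.1560
  x=2: 4/15 × log_2[(4/15)/(2/5)] = 4/15 × -0.5850 = -0.1560
  x=3: 1/5 × log_2[(1/5)/(1/10)] = 1/5 × 1.0000 = 0.2000

D_KL(P||Q) = 0.2654 bits

Note: KL divergence is always non-negative and equals 0 iff P = Q.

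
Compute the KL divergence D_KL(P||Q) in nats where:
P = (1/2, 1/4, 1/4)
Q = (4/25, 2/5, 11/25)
0.3109 nats

KL divergence: D_KL(P||Q) = Σ p(x) log(p(x)/q(x))

Computing term by term:
  x=0: 1/2 × log_e[(1/2)/(4/25)] = 1/2 × 1.1394 = 0.5697
  x=1: 1/4 × log_e[(1/4)/(2/5)] = 1/4 × -0.4700 = -0.1175
  x=2: 1/4 × log_e[(1/4)/(11/25)] = 1/4 × -0.5653 = -0.1413

D_KL(P||Q) = 0.3109 nats

Note: KL divergence is always non-negative and equals 0 iff P = Q.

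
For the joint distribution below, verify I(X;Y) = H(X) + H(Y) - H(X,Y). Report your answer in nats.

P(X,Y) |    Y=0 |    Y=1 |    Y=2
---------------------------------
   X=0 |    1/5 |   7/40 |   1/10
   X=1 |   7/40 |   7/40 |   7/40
I(X;Y) = 0.0099 nats

Mutual information has multiple equivalent forms:
- I(X;Y) = H(X) - H(X|Y)
- I(X;Y) = H(Y) - H(Y|X)
- I(X;Y) = H(X) + H(Y) - H(X,Y)

Computing all quantities:
H(X) = 0.6919, H(Y) = 1.0903, H(X,Y) = 1.7722
H(X|Y) = 0.6820, H(Y|X) = 1.0803

Verification:
H(X) - H(X|Y) = 0.6919 - 0.6820 = 0.0099
H(Y) - H(Y|X) = 1.0903 - 1.0803 = 0.0099
H(X) + H(Y) - H(X,Y) = 0.6919 + 1.0903 - 1.7722 = 0.0099

All forms give I(X;Y) = 0.0099 nats. ✓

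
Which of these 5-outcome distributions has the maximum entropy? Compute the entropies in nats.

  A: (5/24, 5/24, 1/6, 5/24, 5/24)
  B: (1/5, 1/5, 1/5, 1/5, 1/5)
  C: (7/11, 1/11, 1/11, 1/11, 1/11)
B

For a discrete distribution over n outcomes, entropy is maximized by the uniform distribution.

Computing entropies:
H(A) = 1.6058 nats
H(B) = 1.6094 nats
H(C) = 1.1596 nats

The uniform distribution (where all probabilities equal 1/5) achieves the maximum entropy of log_e(5) = 1.6094 nats.

Distribution B has the highest entropy.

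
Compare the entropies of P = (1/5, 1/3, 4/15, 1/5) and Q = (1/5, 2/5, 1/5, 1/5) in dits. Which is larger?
P

Computing entropies in dits:
H(P) = 0.5917
H(Q) = 0.5786

Distribution P has higher entropy.

Intuition: The distribution closer to uniform (more spread out) has higher entropy.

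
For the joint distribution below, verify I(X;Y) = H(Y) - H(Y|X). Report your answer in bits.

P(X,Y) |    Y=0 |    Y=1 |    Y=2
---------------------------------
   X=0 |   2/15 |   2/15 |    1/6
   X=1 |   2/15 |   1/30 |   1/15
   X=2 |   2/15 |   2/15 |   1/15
I(X;Y) = 0.0587 bits

Mutual information has multiple equivalent forms:
- I(X;Y) = H(X) - H(X|Y)
- I(X;Y) = H(Y) - H(Y|X)
- I(X;Y) = H(X) + H(Y) - H(X,Y)

Computing all quantities:
H(X) = 1.5410, H(Y) = 1.5710, H(X,Y) = 3.0532
H(X|Y) = 1.4823, H(Y|X) = 1.5122

Verification:
H(X) - H(X|Y) = 1.5410 - 1.4823 = 0.0587
H(Y) - H(Y|X) = 1.5710 - 1.5122 = 0.0587
H(X) + H(Y) - H(X,Y) = 1.5410 + 1.5710 - 3.0532 = 0.0587

All forms give I(X;Y) = 0.0587 bits. ✓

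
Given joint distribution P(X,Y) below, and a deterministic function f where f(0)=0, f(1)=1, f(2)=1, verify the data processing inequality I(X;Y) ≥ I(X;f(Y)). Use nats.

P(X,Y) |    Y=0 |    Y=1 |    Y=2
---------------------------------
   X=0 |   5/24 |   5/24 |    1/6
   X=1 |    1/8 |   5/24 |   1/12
I(X;Y) = 0.0107, I(X;f(Y)) = 0.0018, inequality holds: 0.0107 ≥ 0.0018

Data Processing Inequality: For any Markov chain X → Y → Z, we have I(X;Y) ≥ I(X;Z).

Here Z = f(Y) is a deterministic function of Y, forming X → Y → Z.

Original I(X;Y) = 0.0107 nats

After applying f:
P(X,Z) where Z=f(Y):
- P(X,Z=0) = P(X,Y=0)
- P(X,Z=1) = P(X,Y=1) + P(X,Y=2)

I(X;Z) = I(X;f(Y)) = 0.0018 nats

Verification: 0.0107 ≥ 0.0018 ✓

Information cannot be created by processing; the function f can only lose information about X.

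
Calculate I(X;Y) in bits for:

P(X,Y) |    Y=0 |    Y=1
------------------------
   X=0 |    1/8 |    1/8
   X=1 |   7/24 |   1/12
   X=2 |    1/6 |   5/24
0.0716 bits

Mutual information: I(X;Y) = H(X) + H(Y) - H(X,Y)

Marginals:
P(X) = (1/4, 3/8, 3/8), H(X) = 1.5613 bits
P(Y) = (7/12, 5/12), H(Y) = 0.9799 bits

Joint entropy: H(X,Y) = 2.4695 bits

I(X;Y) = 1.5613 + 0.9799 - 2.4695 = 0.0716 bits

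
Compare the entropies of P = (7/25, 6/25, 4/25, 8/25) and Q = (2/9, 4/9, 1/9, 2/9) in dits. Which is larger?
P

Computing entropies in dits:
H(P) = 0.5892
H(Q) = 0.5529

Distribution P has higher entropy.

Intuition: The distribution closer to uniform (more spread out) has higher entropy.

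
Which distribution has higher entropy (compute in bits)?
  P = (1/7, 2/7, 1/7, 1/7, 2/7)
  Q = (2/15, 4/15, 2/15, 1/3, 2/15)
P

Computing entropies in bits:
H(P) = 2.2359
H(Q) = 2.1996

Distribution P has higher entropy.

Intuition: The distribution closer to uniform (more spread out) has higher entropy.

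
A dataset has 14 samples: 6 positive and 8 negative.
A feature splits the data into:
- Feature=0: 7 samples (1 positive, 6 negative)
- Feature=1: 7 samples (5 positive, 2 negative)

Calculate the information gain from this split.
0.2578 bits

Information Gain = H(Y) - H(Y|Feature)

Before split:
P(positive) = 6/14 = 0.4286
H(Y) = 0.9852 bits

After split:
Feature=0: H = 0.5917 bits (weight = 7/14)
Feature=1: H = 0.8631 bits (weight = 7/14)
H(Y|Feature) = (7/14)×0.5917 + (7/14)×0.8631 = 0.7274 bits

Information Gain = 0.9852 - 0.7274 = 0.2578 bits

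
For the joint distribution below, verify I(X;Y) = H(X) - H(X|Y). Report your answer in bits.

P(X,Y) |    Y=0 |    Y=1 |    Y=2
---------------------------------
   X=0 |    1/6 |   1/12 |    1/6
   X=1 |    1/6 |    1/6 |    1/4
I(X;Y) = 0.0124 bits

Mutual information has multiple equivalent forms:
- I(X;Y) = H(X) - H(X|Y)
- I(X;Y) = H(Y) - H(Y|X)
- I(X;Y) = H(X) + H(Y) - H(X,Y)

Computing all quantities:
H(X) = 0.9799, H(Y) = 1.5546, H(X,Y) = 2.5221
H(X|Y) = 0.9675, H(Y|X) = 1.5422

Verification:
H(X) - H(X|Y) = 0.9799 - 0.9675 = 0.0124
H(Y) - H(Y|X) = 1.5546 - 1.5422 = 0.0124
H(X) + H(Y) - H(X,Y) = 0.9799 + 1.5546 - 2.5221 = 0.0124

All forms give I(X;Y) = 0.0124 bits. ✓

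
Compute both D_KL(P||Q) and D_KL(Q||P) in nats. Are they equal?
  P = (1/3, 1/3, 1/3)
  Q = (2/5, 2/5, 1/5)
D_KL(P||Q) = 0.0487, D_KL(Q||P) = 0.0437

KL divergence is not symmetric: D_KL(P||Q) ≠ D_KL(Q||P) in general.

D_KL(P||Q) = 0.0487 nats
D_KL(Q||P) = 0.0437 nats

No, they are not equal!

This asymmetry is why KL divergence is not a true distance metric.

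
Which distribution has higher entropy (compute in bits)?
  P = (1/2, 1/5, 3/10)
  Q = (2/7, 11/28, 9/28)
Q

Computing entropies in bits:
H(P) = 1.4855
H(Q) = 1.5722

Distribution Q has higher entropy.

Intuition: The distribution closer to uniform (more spread out) has higher entropy.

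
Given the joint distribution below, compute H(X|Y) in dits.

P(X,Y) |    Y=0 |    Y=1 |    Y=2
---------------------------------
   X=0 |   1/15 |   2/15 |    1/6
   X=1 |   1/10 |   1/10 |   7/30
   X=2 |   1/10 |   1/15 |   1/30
0.4326 dits

Using the chain rule: H(X|Y) = H(X,Y) - H(Y)

First, compute H(X,Y) = 0.8999 dits

Marginal P(Y) = (4/15, 3/10, 13/30)
H(Y) = 0.4673 dits

H(X|Y) = H(X,Y) - H(Y) = 0.8999 - 0.4673 = 0.4326 dits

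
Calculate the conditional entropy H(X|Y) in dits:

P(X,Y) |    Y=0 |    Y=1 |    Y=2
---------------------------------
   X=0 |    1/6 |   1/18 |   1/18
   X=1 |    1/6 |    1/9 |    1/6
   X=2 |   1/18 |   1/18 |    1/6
0.4396 dits

Using the chain rule: H(X|Y) = H(X,Y) - H(Y)

First, compute H(X,Y) = 0.9037 dits

Marginal P(Y) = (7/18, 2/9, 7/18)
H(Y) = 0.4642 dits

H(X|Y) = H(X,Y) - H(Y) = 0.9037 - 0.4642 = 0.4396 dits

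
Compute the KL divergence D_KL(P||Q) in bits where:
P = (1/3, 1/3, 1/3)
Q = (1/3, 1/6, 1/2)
0.1383 bits

KL divergence: D_KL(P||Q) = Σ p(x) log(p(x)/q(x))

Computing term by term:
  x=0: 1/3 × log_2[(1/3)/(1/3)] = 1/3 × 0.0000 = 0.0000
  x=1: 1/3 × log_2[(1/3)/(1/6)] = 1/3 × 1.0000 = 0.3333
  x=2: 1/3 × log_2[(1/3)/(1/2)] = 1/3 × -0.5850 = -0.1950

D_KL(P||Q) = 0.1383 bits

Note: KL divergence is always non-negative and equals 0 iff P = Q.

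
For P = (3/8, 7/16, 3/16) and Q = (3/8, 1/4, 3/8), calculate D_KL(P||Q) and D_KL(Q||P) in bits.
D_KL(P||Q) = 0.1657, D_KL(Q||P) = 0.1732

KL divergence is not symmetric: D_KL(P||Q) ≠ D_KL(Q||P) in general.

D_KL(P||Q) = 0.1657 bits
D_KL(Q||P) = 0.1732 bits

No, they are not equal!

This asymmetry is why KL divergence is not a true distance metric.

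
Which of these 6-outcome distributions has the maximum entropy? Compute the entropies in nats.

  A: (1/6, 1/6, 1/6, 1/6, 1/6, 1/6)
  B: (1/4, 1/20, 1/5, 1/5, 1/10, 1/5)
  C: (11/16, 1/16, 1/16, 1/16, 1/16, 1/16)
A

For a discrete distribution over n outcomes, entropy is maximized by the uniform distribution.

Computing entropies:
H(A) = 1.7918 nats
H(B) = 1.6923 nats
H(C) = 1.1240 nats

The uniform distribution (where all probabilities equal 1/6) achieves the maximum entropy of log_e(6) = 1.7918 nats.

Distribution A has the highest entropy.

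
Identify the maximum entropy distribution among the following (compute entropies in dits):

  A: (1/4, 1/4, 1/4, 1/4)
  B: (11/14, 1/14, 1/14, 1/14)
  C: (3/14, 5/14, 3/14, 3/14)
A

For a discrete distribution over n outcomes, entropy is maximized by the uniform distribution.

Computing entropies:
H(A) = 0.6021 dits
H(B) = 0.3279 dits
H(C) = 0.5898 dits

The uniform distribution (where all probabilities equal 1/4) achieves the maximum entropy of log_10(4) = 0.6021 dits.

Distribution A has the highest entropy.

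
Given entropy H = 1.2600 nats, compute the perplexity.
3.5254

Perplexity is e^H (or exp(H) for natural log).

H = 1.2600 nats
Perplexity = e^1.2600 = 3.5254

Interpretation: The model's uncertainty is equivalent to choosing uniformly among 3.5 options.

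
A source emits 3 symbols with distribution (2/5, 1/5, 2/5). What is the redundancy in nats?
0.0437 nats

Redundancy measures how far a source is from maximum entropy:
R = H_max - H(X)

Maximum entropy for 3 symbols: H_max = log_e(3) = 1.0986 nats
Actual entropy: H(X) = 1.0549 nats
Redundancy: R = 1.0986 - 1.0549 = 0.0437 nats

This redundancy represents potential for compression: the source could be compressed by 0.0437 nats per symbol.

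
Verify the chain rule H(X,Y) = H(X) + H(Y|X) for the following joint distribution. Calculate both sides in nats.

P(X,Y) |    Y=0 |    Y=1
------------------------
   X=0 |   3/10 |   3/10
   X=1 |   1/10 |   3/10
H(X,Y) = 1.3138, H(X) = 0.6730, H(Y|X) = 0.6408 (all in nats)

Chain rule: H(X,Y) = H(X) + H(Y|X)

Left side — joint entropy directly:
H(X,Y) = -Σ p(x,y) log p(x,y) = 1.3138 nats

Right side — compute H(Y|X) from the conditional distributions:
P(X) = (3/5, 2/5), so H(X) = 0.6730 nats
H(Y|X) = Σ_x P(X=x) · H(Y|X=x):
  P(Y|X=0) = (1/2, 1/2), H(Y|X=0) = 0.6931, weight P(X=0) = 3/5
  P(Y|X=1) = (1/4, 3/4), H(Y|X=1) = 0.5623, weight P(X=1) = 2/5
H(Y|X) = 0.6408 nats

H(X) + H(Y|X) = 0.6730 + 0.6408 = 1.3138 nats

Both sides equal 1.3138 nats. ✓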